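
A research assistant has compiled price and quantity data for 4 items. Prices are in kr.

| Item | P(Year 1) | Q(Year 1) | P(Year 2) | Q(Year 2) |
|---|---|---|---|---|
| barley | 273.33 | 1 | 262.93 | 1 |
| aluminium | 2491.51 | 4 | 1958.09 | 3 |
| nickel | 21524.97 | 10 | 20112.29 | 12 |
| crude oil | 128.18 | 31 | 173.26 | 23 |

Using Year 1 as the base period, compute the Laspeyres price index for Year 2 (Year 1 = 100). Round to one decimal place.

93.5

Laspeyres price index uses base-period quantities as weights.
ΣP(Year 2)·Q(Year 1) = 262.93×1 + 1958.09×4 + 20112.29×10 + 173.26×31 = 262.93 + 7832.36 + 201122.9 + 5371.06 = 214589.25
ΣP(Year 1)·Q(Year 1) = 273.33×1 + 2491.51×4 + 21524.97×10 + 128.18×31 = 273.33 + 9966.04 + 215249.7 + 3973.58 = 229462.65
Index = 214589.25 / 229462.65 × 100 = 93.5182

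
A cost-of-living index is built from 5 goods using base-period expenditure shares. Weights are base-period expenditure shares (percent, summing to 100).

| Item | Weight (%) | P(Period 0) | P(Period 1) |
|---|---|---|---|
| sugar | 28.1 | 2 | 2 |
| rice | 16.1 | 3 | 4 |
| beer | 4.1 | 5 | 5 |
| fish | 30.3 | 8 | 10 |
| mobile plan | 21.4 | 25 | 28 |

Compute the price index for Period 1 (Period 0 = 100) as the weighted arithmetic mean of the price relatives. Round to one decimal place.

sugar: 28.1 × (2/2) = 28.1 × 1.000000 = 28.1000
rice: 16.1 × (4/3) = 16.1 × 1.333333 = 21.4667
beer: 4.1 × (5/5) = 4.1 × 1.000000 = 4.1000
fish: 30.3 × (10/8) = 30.3 × 1.250000 = 37.8750
mobile plan: 21.4 × (28/25) = 21.4 × 1.120000 = 23.9680
Index = Σ wᵢ·(p₁ᵢ/p₀ᵢ) = 28.1000 + 21.4667 + 4.1000 + 37.8750 + 23.9680 = 115.5097

115.5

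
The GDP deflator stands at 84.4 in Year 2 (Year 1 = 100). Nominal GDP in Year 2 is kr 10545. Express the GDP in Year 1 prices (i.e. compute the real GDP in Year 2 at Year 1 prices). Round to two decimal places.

Real = Nominal ÷ (Index/100) = 10545 ÷ (84.4/100)
     = 10545 ÷ 0.844 = 12494.0758

12494.08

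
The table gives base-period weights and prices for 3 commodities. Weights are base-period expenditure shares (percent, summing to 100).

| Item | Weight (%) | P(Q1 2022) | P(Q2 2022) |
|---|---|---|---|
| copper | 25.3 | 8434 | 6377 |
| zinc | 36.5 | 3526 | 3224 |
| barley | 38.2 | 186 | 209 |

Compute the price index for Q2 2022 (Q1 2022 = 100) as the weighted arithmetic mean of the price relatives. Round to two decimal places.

95.43

copper: 25.3 × (6377/8434) = 25.3 × 0.756106 = 19.1295
zinc: 36.5 × (3224/3526) = 36.5 × 0.914351 = 33.3738
barley: 38.2 × (209/186) = 38.2 × 1.123656 = 42.9237
Index = Σ wᵢ·(p₁ᵢ/p₀ᵢ) = 19.1295 + 33.3738 + 42.9237 = 95.4269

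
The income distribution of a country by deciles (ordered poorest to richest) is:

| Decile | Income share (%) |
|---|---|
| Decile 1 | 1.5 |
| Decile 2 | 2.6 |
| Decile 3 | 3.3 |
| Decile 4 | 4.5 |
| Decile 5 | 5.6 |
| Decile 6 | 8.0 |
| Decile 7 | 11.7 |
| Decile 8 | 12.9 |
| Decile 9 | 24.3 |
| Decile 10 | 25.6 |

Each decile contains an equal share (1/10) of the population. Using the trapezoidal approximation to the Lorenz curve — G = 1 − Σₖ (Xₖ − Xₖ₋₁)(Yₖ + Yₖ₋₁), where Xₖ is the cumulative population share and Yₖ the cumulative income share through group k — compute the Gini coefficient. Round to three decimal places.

0.441

Cumulative income shares Yₖ: 0.0150, 0.0410, 0.0740, 0.1190, 0.1750, 0.2550, 0.3720, 0.5010, 0.7440, 1.0000
Σ (Xₖ−Xₖ₋₁)(Yₖ+Yₖ₋₁) = (1/10)(0.0150+0.0000) + (1/10)(0.0410+0.0150) + (1/10)(0.0740+0.0410) + (1/10)(0.1190+0.0740) + (1/10)(0.1750+0.1190) + (1/10)(0.2550+0.1750) + (1/10)(0.3720+0.2550) + (1/10)(0.5010+0.3720) + (1/10)(0.7440+0.5010) + (1/10)(1.0000+0.7440)
  = 0.0015 + 0.0056 + 0.0115 + 0.0193 + 0.0294 + 0.0430 + 0.0627 + 0.0873 + 0.1245 + 0.1744 = 0.5592
G = 1 − 0.5592 = 0.4408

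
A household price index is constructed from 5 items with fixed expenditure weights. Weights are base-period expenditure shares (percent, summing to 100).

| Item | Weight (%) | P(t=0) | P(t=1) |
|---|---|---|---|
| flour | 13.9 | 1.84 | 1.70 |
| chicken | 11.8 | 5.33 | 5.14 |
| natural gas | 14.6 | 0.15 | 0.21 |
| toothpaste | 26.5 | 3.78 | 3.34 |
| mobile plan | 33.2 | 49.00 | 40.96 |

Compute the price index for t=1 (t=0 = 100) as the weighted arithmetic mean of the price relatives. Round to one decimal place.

flour: 13.9 × (1.70/1.84) = 13.9 × 0.923913 = 12.8424
chicken: 11.8 × (5.14/5.33) = 11.8 × 0.964353 = 11.3794
natural gas: 14.6 × (0.21/0.15) = 14.6 × 1.400000 = 20.4400
toothpaste: 26.5 × (3.34/3.78) = 26.5 × 0.883598 = 23.4153
mobile plan: 33.2 × (40.96/49.00) = 33.2 × 0.835918 = 27.7525
Index = Σ wᵢ·(p₁ᵢ/p₀ᵢ) = 12.8424 + 11.3794 + 20.4400 + 23.4153 + 27.7525 = 95.8296

95.8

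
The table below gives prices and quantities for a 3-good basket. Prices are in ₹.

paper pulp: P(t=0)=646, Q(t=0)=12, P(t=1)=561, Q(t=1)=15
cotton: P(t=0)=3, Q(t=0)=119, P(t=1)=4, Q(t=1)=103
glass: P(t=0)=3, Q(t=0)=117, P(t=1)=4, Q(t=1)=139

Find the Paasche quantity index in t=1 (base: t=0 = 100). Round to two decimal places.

Paasche quantity index uses current-period prices as weights.
ΣP(t=1)·Q(t=1) = 561×15 + 4×103 + 4×139 = 8415 + 412 + 556 = 9383
ΣP(t=1)·Q(t=0) = 561×12 + 4×119 + 4×117 = 6732 + 476 + 468 = 7676
Index = 9383 / 7676 × 100 = 122.2381

122.24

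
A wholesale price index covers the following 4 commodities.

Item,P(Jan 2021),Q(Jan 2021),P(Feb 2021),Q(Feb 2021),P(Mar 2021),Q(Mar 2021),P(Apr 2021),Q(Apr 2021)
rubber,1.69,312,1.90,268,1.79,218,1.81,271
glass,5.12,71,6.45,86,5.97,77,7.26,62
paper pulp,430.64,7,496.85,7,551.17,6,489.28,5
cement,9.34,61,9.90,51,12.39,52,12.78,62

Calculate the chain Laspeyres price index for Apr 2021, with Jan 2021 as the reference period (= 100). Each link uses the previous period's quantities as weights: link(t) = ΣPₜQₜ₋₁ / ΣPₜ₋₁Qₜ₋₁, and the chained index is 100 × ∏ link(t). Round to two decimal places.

Link Jan 2021→Feb 2021:
ΣP(Feb 2021)Q(Jan 2021) = 1.90×312 + 6.45×71 + 496.85×7 + 9.90×61 = 592.8 + 457.95 + 3477.95 + 603.9 = 5132.6
ΣP(Jan 2021)Q(Jan 2021) = 1.69×312 + 5.12×71 + 430.64×7 + 9.34×61 = 527.28 + 363.52 + 3014.48 + 569.74 = 4475.02
link = 5132.6/4475.02 = 1.146945
Link Feb 2021→Mar 2021:
ΣP(Mar 2021)Q(Feb 2021) = 1.79×268 + 5.97×86 + 551.17×7 + 12.39×51 = 479.72 + 513.42 + 3858.19 + 631.89 = 5483.22
ΣP(Feb 2021)Q(Feb 2021) = 1.90×268 + 6.45×86 + 496.85×7 + 9.90×51 = 509.2 + 554.7 + 3477.95 + 504.9 = 5046.75
link = 5483.22/5046.75 = 1.086485
Link Mar 2021→Apr 2021:
ΣP(Apr 2021)Q(Mar 2021) = 1.81×218 + 7.26×77 + 489.28×6 + 12.78×52 = 394.58 + 559.02 + 2935.68 + 664.56 = 4553.84
ΣP(Mar 2021)Q(Mar 2021) = 1.79×218 + 5.97×77 + 551.17×6 + 12.39×52 = 390.22 + 459.69 + 3307.02 + 644.28 = 4801.21
link = 4553.84/4801.21 = 0.948478
Chained index = 100 × 1.146945 × 1.086485 × 0.948478 = 118.1934

118.19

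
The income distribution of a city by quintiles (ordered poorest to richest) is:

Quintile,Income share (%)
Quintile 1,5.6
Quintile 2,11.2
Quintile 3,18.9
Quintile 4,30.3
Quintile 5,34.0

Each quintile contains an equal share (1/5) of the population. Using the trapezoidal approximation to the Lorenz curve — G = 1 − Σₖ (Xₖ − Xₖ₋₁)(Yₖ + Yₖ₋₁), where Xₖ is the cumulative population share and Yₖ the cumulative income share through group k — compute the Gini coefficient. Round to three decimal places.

0.304

Cumulative income shares Yₖ: 0.0560, 0.1680, 0.3570, 0.6600, 1.0000
Σ (Xₖ−Xₖ₋₁)(Yₖ+Yₖ₋₁) = (1/5)(0.0560+0.0000) + (1/5)(0.1680+0.0560) + (1/5)(0.3570+0.1680) + (1/5)(0.6600+0.3570) + (1/5)(1.0000+0.6600)
  = 0.0112 + 0.0448 + 0.1050 + 0.2034 + 0.3320 = 0.6964
G = 1 − 0.6964 = 0.3036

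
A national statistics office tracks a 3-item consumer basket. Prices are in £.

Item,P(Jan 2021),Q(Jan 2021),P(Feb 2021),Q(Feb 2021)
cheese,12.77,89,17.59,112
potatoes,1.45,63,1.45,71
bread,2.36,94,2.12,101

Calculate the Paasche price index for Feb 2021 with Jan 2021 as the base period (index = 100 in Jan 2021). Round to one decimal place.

Paasche price index uses current-period quantities as weights.
ΣP(Feb 2021)·Q(Feb 2021) = 17.59×112 + 1.45×71 + 2.12×101 = 1970.08 + 102.95 + 214.12 = 2287.15
ΣP(Jan 2021)·Q(Feb 2021) = 12.77×112 + 1.45×71 + 2.36×101 = 1430.24 + 102.95 + 238.36 = 1771.55
Index = 2287.15 / 1771.55 × 100 = 129.1045

129.1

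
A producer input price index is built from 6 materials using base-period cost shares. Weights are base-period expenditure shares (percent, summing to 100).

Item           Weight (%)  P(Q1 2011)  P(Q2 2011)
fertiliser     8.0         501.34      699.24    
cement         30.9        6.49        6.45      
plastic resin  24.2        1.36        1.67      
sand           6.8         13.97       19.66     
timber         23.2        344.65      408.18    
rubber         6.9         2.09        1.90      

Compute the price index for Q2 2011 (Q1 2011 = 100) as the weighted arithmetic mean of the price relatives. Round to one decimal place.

114.9

fertiliser: 8.0 × (699.24/501.34) = 8.0 × 1.394742 = 11.1579
cement: 30.9 × (6.45/6.49) = 30.9 × 0.993837 = 30.7096
plastic resin: 24.2 × (1.67/1.36) = 24.2 × 1.227941 = 29.7162
sand: 6.8 × (19.66/13.97) = 6.8 × 1.407301 = 9.5696
timber: 23.2 × (408.18/344.65) = 23.2 × 1.184332 = 27.4765
rubber: 6.9 × (1.90/2.09) = 6.9 × 0.909091 = 6.2727
Index = Σ wᵢ·(p₁ᵢ/p₀ᵢ) = 11.1579 + 30.7096 + 29.7162 + 9.5696 + 27.4765 + 6.2727 = 114.9025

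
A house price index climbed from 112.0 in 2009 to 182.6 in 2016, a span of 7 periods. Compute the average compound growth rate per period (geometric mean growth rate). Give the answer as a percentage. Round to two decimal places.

7.23%

Growth factor = (182.6/112.0)^(1/7) = (1.630357)^(1/7) = 1.072324
Growth rate = 1.072324 − 1 = 0.072324 = 7.2324%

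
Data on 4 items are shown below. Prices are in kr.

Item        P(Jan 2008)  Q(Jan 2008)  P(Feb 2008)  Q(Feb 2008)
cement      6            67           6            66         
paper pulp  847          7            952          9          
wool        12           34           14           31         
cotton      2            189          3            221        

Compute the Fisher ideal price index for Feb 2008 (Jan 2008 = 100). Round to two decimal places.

113.92

Laspeyres component (base-period weights):
ΣP(Feb 2008)Q(Jan 2008) = 6×67 + 952×7 + 14×34 + 3×189 = 402 + 6664 + 476 + 567 = 8109
ΣP(Jan 2008)Q(Jan 2008) = 6×67 + 847×7 + 12×34 + 2×189 = 402 + 5929 + 408 + 378 = 7117
L = 8109 / 7117 × 100 = 113.9385
Paasche component (current-period weights):
ΣP(Feb 2008)Q(Feb 2008) = 6×66 + 952×9 + 14×31 + 3×221 = 396 + 8568 + 434 + 663 = 10061
ΣP(Jan 2008)Q(Feb 2008) = 6×66 + 847×9 + 12×31 + 2×221 = 396 + 7623 + 372 + 442 = 8833
P = 10061 / 8833 × 100 = 113.9024
Fisher = √(L × P) = √(113.9385 × 113.9024) = 113.9204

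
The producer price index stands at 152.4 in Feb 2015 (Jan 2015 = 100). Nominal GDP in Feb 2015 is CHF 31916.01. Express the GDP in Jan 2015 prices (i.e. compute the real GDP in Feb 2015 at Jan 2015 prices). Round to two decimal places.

20942.26

Real = Nominal ÷ (Index/100) = 31916.01 ÷ (152.4/100)
     = 31916.01 ÷ 1.524 = 20942.2638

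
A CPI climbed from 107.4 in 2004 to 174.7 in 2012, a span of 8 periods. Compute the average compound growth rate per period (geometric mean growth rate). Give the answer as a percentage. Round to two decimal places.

Growth factor = (174.7/107.4)^(1/8) = (1.626629)^(1/8) = 1.062701
Growth rate = 1.062701 − 1 = 0.062701 = 6.2701%

6.27%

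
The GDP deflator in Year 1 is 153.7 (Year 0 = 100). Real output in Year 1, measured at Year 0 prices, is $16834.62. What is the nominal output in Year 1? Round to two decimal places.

Nominal = Real × (Index/100) = 16834.62 × (153.7/100)
        = 16834.62 × 1.537 = 25874.8109

25874.81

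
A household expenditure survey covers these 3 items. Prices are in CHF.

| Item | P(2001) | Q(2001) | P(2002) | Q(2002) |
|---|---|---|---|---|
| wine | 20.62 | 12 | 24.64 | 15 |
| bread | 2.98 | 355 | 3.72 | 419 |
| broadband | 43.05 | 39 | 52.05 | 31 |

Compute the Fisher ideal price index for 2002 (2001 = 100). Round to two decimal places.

122.32

Laspeyres component (base-period weights):
ΣP(2002)Q(2001) = 24.64×12 + 3.72×355 + 52.05×39 = 295.68 + 1320.6 + 2029.95 = 3646.23
ΣP(2001)Q(2001) = 20.62×12 + 2.98×355 + 43.05×39 = 247.44 + 1057.9 + 1678.95 = 2984.29
L = 3646.23 / 2984.29 × 100 = 122.1808
Paasche component (current-period weights):
ΣP(2002)Q(2002) = 24.64×15 + 3.72×419 + 52.05×31 = 369.6 + 1558.68 + 1613.55 = 3541.83
ΣP(2001)Q(2002) = 20.62×15 + 2.98×419 + 43.05×31 = 309.3 + 1248.62 + 1334.55 = 2892.47
P = 3541.83 / 2892.47 × 100 = 122.4500
Fisher = √(L × P) = √(122.1808 × 122.4500) = 122.3153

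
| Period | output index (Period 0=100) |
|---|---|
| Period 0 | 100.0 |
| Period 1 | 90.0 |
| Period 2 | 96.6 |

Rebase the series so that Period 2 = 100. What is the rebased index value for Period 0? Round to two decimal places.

Rebased(Period 0) = 100.0 / 96.6 × 100 = 103.5197

103.52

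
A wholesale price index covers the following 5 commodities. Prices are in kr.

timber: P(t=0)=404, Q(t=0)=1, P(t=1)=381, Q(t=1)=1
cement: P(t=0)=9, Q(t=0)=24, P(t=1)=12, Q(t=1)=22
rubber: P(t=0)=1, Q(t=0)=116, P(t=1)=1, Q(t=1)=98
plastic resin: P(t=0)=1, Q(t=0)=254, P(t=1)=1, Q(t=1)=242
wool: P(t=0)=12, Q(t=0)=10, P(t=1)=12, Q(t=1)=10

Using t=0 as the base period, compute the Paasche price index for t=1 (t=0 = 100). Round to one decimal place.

Paasche price index uses current-period quantities as weights.
ΣP(t=1)·Q(t=1) = 381×1 + 12×22 + 1×98 + 1×242 + 12×10 = 381 + 264 + 98 + 242 + 120 = 1105
ΣP(t=0)·Q(t=1) = 404×1 + 9×22 + 1×98 + 1×242 + 12×10 = 404 + 198 + 98 + 242 + 120 = 1062
Index = 1105 / 1062 × 100 = 104.0490

104.0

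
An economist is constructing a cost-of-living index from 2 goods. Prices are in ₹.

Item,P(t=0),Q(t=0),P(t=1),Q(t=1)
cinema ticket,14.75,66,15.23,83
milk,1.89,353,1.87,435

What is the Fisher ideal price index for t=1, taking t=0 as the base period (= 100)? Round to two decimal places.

101.51

Laspeyres component (base-period weights):
ΣP(t=1)Q(t=0) = 15.23×66 + 1.87×353 = 1005.18 + 660.11 = 1665.29
ΣP(t=0)Q(t=0) = 14.75×66 + 1.89×353 = 973.5 + 667.17 = 1640.67
L = 1665.29 / 1640.67 × 100 = 101.5006
Paasche component (current-period weights):
ΣP(t=1)Q(t=1) = 15.23×83 + 1.87×435 = 1264.09 + 813.45 = 2077.54
ΣP(t=0)Q(t=1) = 14.75×83 + 1.89×435 = 1224.25 + 822.15 = 2046.4
P = 2077.54 / 2046.4 × 100 = 101.5217
Fisher = √(L × P) = √(101.5006 × 101.5217) = 101.5112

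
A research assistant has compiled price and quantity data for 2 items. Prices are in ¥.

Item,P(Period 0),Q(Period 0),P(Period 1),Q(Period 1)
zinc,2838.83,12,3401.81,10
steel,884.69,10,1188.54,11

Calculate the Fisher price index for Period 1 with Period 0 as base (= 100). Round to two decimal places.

123.18

Laspeyres component (base-period weights):
ΣP(Period 1)Q(Period 0) = 3401.81×12 + 1188.54×10 = 40821.72 + 11885.4 = 52707.12
ΣP(Period 0)Q(Period 0) = 2838.83×12 + 884.69×10 = 34065.96 + 8846.9 = 42912.86
L = 52707.12 / 42912.86 × 100 = 122.8236
Paasche component (current-period weights):
ΣP(Period 1)Q(Period 1) = 3401.81×10 + 1188.54×11 = 34018.1 + 13073.94 = 47092.04
ΣP(Period 0)Q(Period 1) = 2838.83×10 + 884.69×11 = 28388.3 + 9731.59 = 38119.89
P = 47092.04 / 38119.89 × 100 = 123.5367
Fisher = √(L × P) = √(122.8236 × 123.5367) = 123.1796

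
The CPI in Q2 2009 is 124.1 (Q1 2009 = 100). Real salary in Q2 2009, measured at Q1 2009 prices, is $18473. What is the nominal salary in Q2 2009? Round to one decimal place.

Nominal = Real × (Index/100) = 18473 × (124.1/100)
        = 18473 × 1.241 = 22924.9930

22925.0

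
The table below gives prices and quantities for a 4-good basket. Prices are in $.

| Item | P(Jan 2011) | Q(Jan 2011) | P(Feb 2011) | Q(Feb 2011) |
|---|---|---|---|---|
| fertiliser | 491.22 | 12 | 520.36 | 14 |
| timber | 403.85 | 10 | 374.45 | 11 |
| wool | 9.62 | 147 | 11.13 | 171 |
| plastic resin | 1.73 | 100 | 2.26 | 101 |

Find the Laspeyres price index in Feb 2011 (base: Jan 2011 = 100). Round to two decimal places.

102.87

Laspeyres price index uses base-period quantities as weights.
ΣP(Feb 2011)·Q(Jan 2011) = 520.36×12 + 374.45×10 + 11.13×147 + 2.26×100 = 6244.32 + 3744.5 + 1636.11 + 226 = 11850.93
ΣP(Jan 2011)·Q(Jan 2011) = 491.22×12 + 403.85×10 + 9.62×147 + 1.73×100 = 5894.64 + 4038.5 + 1414.14 + 173 = 11520.28
Index = 11850.93 / 11520.28 × 100 = 102.8702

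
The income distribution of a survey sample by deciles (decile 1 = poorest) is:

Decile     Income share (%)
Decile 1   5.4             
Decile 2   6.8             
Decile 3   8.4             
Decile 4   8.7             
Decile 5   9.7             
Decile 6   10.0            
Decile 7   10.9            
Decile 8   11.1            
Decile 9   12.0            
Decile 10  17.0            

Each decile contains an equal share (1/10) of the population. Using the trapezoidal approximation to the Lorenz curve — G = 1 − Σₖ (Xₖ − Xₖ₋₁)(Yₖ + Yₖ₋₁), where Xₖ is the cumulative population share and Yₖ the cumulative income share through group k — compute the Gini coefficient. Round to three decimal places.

0.161

Cumulative income shares Yₖ: 0.0540, 0.1220, 0.2060, 0.2930, 0.3900, 0.4900, 0.5990, 0.7100, 0.8300, 1.0000
Σ (Xₖ−Xₖ₋₁)(Yₖ+Yₖ₋₁) = (1/10)(0.0540+0.0000) + (1/10)(0.1220+0.0540) + (1/10)(0.2060+0.1220) + (1/10)(0.2930+0.2060) + (1/10)(0.3900+0.2930) + (1/10)(0.4900+0.3900) + (1/10)(0.5990+0.4900) + (1/10)(0.7100+0.5990) + (1/10)(0.8300+0.7100) + (1/10)(1.0000+0.8300)
  = 0.0054 + 0.0176 + 0.0328 + 0.0499 + 0.0683 + 0.0880 + 0.1089 + 0.1309 + 0.1540 + 0.1830 = 0.8388
G = 1 − 0.8388 = 0.1612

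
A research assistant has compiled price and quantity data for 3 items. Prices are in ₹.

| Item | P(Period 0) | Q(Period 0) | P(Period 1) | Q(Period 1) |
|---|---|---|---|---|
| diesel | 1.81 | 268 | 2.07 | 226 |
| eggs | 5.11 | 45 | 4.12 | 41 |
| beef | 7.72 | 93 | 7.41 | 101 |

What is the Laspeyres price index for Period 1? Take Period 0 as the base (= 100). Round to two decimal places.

99.74

Laspeyres price index uses base-period quantities as weights.
ΣP(Period 1)·Q(Period 0) = 2.07×268 + 4.12×45 + 7.41×93 = 554.76 + 185.4 + 689.13 = 1429.29
ΣP(Period 0)·Q(Period 0) = 1.81×268 + 5.11×45 + 7.72×93 = 485.08 + 229.95 + 717.96 = 1432.99
Index = 1429.29 / 1432.99 × 100 = 99.7418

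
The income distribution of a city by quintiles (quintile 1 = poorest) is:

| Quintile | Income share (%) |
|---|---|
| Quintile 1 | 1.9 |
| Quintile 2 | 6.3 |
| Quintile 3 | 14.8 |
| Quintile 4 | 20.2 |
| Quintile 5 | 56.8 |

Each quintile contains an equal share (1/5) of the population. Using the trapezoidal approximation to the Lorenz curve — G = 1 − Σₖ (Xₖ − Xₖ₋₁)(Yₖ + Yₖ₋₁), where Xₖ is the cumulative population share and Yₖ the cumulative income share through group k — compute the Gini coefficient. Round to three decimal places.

Cumulative income shares Yₖ: 0.0190, 0.0820, 0.2300, 0.4320, 1.0000
Σ (Xₖ−Xₖ₋₁)(Yₖ+Yₖ₋₁) = (1/5)(0.0190+0.0000) + (1/5)(0.0820+0.0190) + (1/5)(0.2300+0.0820) + (1/5)(0.4320+0.2300) + (1/5)(1.0000+0.4320)
  = 0.0038 + 0.0202 + 0.0624 + 0.1324 + 0.2864 = 0.5052
G = 1 − 0.5052 = 0.4948

0.495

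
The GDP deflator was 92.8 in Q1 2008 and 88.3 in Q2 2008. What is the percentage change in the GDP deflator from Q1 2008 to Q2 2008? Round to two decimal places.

-4.85%

Change = (88.3 − 92.8) / 92.8 × 100
       = -4.5 / 92.8 × 100 = -4.8491%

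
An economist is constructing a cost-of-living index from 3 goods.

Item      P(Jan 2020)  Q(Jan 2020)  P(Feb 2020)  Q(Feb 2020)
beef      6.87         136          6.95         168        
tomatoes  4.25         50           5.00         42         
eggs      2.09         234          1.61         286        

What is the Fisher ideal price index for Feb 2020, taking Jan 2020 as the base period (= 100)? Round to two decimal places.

95.65

Laspeyres component (base-period weights):
ΣP(Feb 2020)Q(Jan 2020) = 6.95×136 + 5.00×50 + 1.61×234 = 945.2 + 250 + 376.74 = 1571.94
ΣP(Jan 2020)Q(Jan 2020) = 6.87×136 + 4.25×50 + 2.09×234 = 934.32 + 212.5 + 489.06 = 1635.88
L = 1571.94 / 1635.88 × 100 = 96.0914
Paasche component (current-period weights):
ΣP(Feb 2020)Q(Feb 2020) = 6.95×168 + 5.00×42 + 1.61×286 = 1167.6 + 210 + 460.46 = 1838.06
ΣP(Jan 2020)Q(Feb 2020) = 6.87×168 + 4.25×42 + 2.09×286 = 1154.16 + 178.5 + 597.74 = 1930.4
P = 1838.06 / 1930.4 × 100 = 95.2165
Fisher = √(L × P) = √(96.0914 × 95.2165) = 95.6530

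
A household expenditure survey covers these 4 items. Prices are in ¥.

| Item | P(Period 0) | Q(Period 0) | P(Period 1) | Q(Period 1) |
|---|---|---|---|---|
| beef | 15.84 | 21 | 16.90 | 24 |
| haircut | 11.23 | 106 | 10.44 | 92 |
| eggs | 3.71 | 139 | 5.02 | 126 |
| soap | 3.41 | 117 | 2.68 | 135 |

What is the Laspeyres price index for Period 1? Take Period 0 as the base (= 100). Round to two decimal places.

Laspeyres price index uses base-period quantities as weights.
ΣP(Period 1)·Q(Period 0) = 16.90×21 + 10.44×106 + 5.02×139 + 2.68×117 = 354.9 + 1106.64 + 697.78 + 313.56 = 2472.88
ΣP(Period 0)·Q(Period 0) = 15.84×21 + 11.23×106 + 3.71×139 + 3.41×117 = 332.64 + 1190.38 + 515.69 + 398.97 = 2437.68
Index = 2472.88 / 2437.68 × 100 = 101.4440

101.44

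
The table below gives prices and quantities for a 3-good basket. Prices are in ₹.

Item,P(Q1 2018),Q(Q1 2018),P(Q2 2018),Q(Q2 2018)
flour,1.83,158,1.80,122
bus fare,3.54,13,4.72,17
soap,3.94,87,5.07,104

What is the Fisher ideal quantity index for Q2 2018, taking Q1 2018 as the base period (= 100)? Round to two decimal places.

Laspeyres component (base-period weights):
ΣP(Q1 2018)Q(Q2 2018) = 1.83×122 + 3.54×17 + 3.94×104 = 223.26 + 60.18 + 409.76 = 693.2
ΣP(Q1 2018)Q(Q1 2018) = 1.83×158 + 3.54×13 + 3.94×87 = 289.14 + 46.02 + 342.78 = 677.94
L = 693.2 / 677.94 × 100 = 102.2509
Paasche component (current-period weights):
ΣP(Q2 2018)Q(Q2 2018) = 1.80×122 + 4.72×17 + 5.07×104 = 219.6 + 80.24 + 527.28 = 827.12
ΣP(Q2 2018)Q(Q1 2018) = 1.80×158 + 4.72×13 + 5.07×87 = 284.4 + 61.36 + 441.09 = 786.85
P = 827.12 / 786.85 × 100 = 105.1179
Fisher = √(L × P) = √(102.2509 × 105.1179) = 103.6745

103.67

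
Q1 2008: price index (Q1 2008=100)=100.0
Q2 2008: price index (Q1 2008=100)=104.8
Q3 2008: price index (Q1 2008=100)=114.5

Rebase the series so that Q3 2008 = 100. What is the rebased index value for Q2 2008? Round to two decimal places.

Rebased(Q2 2008) = 104.8 / 114.5 × 100 = 91.5284

91.53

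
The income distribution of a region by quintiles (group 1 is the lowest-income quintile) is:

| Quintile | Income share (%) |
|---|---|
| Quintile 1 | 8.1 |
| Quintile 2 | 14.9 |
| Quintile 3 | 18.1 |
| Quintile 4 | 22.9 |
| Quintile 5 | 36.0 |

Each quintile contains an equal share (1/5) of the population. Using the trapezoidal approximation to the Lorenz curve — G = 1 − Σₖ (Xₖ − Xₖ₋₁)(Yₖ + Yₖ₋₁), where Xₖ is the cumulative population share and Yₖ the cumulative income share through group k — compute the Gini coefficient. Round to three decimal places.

Cumulative income shares Yₖ: 0.0810, 0.2300, 0.4110, 0.6400, 1.0000
Σ (Xₖ−Xₖ₋₁)(Yₖ+Yₖ₋₁) = (1/5)(0.0810+0.0000) + (1/5)(0.2300+0.0810) + (1/5)(0.4110+0.2300) + (1/5)(0.6400+0.4110) + (1/5)(1.0000+0.6400)
  = 0.0162 + 0.0622 + 0.1282 + 0.2102 + 0.3280 = 0.7448
G = 1 − 0.7448 = 0.2552

0.255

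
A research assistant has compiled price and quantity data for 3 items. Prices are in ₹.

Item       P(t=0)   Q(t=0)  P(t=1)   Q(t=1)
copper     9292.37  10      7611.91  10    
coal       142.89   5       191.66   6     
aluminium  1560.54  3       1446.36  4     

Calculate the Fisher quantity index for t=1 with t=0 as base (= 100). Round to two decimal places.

101.87

Laspeyres component (base-period weights):
ΣP(t=0)Q(t=1) = 9292.37×10 + 142.89×6 + 1560.54×4 = 92923.7 + 857.34 + 6242.16 = 100023.2
ΣP(t=0)Q(t=0) = 9292.37×10 + 142.89×5 + 1560.54×3 = 92923.7 + 714.45 + 4681.62 = 98319.77
L = 100023.2 / 98319.77 × 100 = 101.7325
Paasche component (current-period weights):
ΣP(t=1)Q(t=1) = 7611.91×10 + 191.66×6 + 1446.36×4 = 76119.1 + 1149.96 + 5785.44 = 83054.5
ΣP(t=1)Q(t=0) = 7611.91×10 + 191.66×5 + 1446.36×3 = 76119.1 + 958.3 + 4339.08 = 81416.48
P = 83054.5 / 81416.48 × 100 = 102.0119
Fisher = √(L × P) = √(101.7325 × 102.0119) = 101.8721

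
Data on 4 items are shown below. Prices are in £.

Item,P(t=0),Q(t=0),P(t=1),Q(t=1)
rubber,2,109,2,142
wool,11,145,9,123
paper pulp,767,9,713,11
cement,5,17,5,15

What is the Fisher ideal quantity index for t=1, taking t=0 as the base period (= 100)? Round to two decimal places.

115.66

Laspeyres component (base-period weights):
ΣP(t=0)Q(t=1) = 2×142 + 11×123 + 767×11 + 5×15 = 284 + 1353 + 8437 + 75 = 10149
ΣP(t=0)Q(t=0) = 2×109 + 11×145 + 767×9 + 5×17 = 218 + 1595 + 6903 + 85 = 8801
L = 10149 / 8801 × 100 = 115.3164
Paasche component (current-period weights):
ΣP(t=1)Q(t=1) = 2×142 + 9×123 + 713×11 + 5×15 = 284 + 1107 + 7843 + 75 = 9309
ΣP(t=1)Q(t=0) = 2×109 + 9×145 + 713×9 + 5×17 = 218 + 1305 + 6417 + 85 = 8025
P = 9309 / 8025 × 100 = 116.0000
Fisher = √(L × P) = √(115.3164 × 116.0000) = 115.6577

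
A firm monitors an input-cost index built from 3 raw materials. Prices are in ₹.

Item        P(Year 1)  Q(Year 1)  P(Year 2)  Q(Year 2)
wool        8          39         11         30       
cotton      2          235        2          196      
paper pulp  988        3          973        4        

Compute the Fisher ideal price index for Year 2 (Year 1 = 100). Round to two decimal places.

Laspeyres component (base-period weights):
ΣP(Year 2)Q(Year 1) = 11×39 + 2×235 + 973×3 = 429 + 470 + 2919 = 3818
ΣP(Year 1)Q(Year 1) = 8×39 + 2×235 + 988×3 = 312 + 470 + 2964 = 3746
L = 3818 / 3746 × 100 = 101.9221
Paasche component (current-period weights):
ΣP(Year 2)Q(Year 2) = 11×30 + 2×196 + 973×4 = 330 + 392 + 3892 = 4614
ΣP(Year 1)Q(Year 2) = 8×30 + 2×196 + 988×4 = 240 + 392 + 3952 = 4584
P = 4614 / 4584 × 100 = 100.6545
Fisher = √(L × P) = √(101.9221 × 100.6545) = 101.2863

101.29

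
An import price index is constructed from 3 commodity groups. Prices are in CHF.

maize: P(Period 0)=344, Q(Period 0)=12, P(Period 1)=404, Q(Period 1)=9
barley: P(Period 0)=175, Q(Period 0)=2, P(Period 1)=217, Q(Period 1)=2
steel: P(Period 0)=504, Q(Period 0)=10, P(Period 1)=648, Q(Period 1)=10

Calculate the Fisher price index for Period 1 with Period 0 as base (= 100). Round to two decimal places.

123.95

Laspeyres component (base-period weights):
ΣP(Period 1)Q(Period 0) = 404×12 + 217×2 + 648×10 = 4848 + 434 + 6480 = 11762
ΣP(Period 0)Q(Period 0) = 344×12 + 175×2 + 504×10 = 4128 + 350 + 5040 = 9518
L = 11762 / 9518 × 100 = 123.5764
Paasche component (current-period weights):
ΣP(Period 1)Q(Period 1) = 404×9 + 217×2 + 648×10 = 3636 + 434 + 6480 = 10550
ΣP(Period 0)Q(Period 1) = 344×9 + 175×2 + 504×10 = 3096 + 350 + 5040 = 8486
P = 10550 / 8486 × 100 = 124.3224
Fisher = √(L × P) = √(123.5764 × 124.3224) = 123.9488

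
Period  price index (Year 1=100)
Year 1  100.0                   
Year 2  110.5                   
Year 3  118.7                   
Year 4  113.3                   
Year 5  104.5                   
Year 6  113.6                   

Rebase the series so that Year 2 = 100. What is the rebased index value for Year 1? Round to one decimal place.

Rebased(Year 1) = 100.0 / 110.5 × 100 = 90.4977

90.5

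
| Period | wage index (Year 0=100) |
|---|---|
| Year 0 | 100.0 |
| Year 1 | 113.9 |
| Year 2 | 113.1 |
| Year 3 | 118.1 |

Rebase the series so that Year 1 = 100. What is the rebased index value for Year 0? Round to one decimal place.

Rebased(Year 0) = 100.0 / 113.9 × 100 = 87.7963

87.8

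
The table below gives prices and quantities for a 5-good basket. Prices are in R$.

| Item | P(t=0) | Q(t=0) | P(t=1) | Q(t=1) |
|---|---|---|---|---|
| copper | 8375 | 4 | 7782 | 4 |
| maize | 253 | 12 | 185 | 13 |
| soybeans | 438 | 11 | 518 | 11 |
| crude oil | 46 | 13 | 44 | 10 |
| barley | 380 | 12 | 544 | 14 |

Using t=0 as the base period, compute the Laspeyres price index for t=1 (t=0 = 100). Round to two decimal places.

Laspeyres price index uses base-period quantities as weights.
ΣP(t=1)·Q(t=0) = 7782×4 + 185×12 + 518×11 + 44×13 + 544×12 = 31128 + 2220 + 5698 + 572 + 6528 = 46146
ΣP(t=0)·Q(t=0) = 8375×4 + 253×12 + 438×11 + 46×13 + 380×12 = 33500 + 3036 + 4818 + 598 + 4560 = 46512
Index = 46146 / 46512 × 100 = 99.2131

99.21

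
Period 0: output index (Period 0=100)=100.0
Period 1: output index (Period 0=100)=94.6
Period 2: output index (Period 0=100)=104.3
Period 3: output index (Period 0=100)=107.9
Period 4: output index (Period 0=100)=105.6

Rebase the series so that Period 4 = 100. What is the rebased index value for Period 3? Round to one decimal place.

102.2

Rebased(Period 3) = 107.9 / 105.6 × 100 = 102.1780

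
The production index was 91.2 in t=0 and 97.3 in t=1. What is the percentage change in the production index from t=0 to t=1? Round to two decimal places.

6.69%

Change = (97.3 − 91.2) / 91.2 × 100
       = 6.1 / 91.2 × 100 = 6.6886%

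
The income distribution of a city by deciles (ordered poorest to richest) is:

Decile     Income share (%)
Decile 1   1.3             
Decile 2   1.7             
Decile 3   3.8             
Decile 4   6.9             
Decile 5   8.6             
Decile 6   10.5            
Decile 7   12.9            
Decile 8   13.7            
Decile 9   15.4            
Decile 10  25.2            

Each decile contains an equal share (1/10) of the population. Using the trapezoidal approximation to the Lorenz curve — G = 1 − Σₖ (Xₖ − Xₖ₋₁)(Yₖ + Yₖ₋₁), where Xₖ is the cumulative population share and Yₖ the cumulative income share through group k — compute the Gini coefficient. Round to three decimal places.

0.380

Cumulative income shares Yₖ: 0.0130, 0.0300, 0.0680, 0.1370, 0.2230, 0.3280, 0.4570, 0.5940, 0.7480, 1.0000
Σ (Xₖ−Xₖ₋₁)(Yₖ+Yₖ₋₁) = (1/10)(0.0130+0.0000) + (1/10)(0.0300+0.0130) + (1/10)(0.0680+0.0300) + (1/10)(0.1370+0.0680) + (1/10)(0.2230+0.1370) + (1/10)(0.3280+0.2230) + (1/10)(0.4570+0.3280) + (1/10)(0.5940+0.4570) + (1/10)(0.7480+0.5940) + (1/10)(1.0000+0.7480)
  = 0.0013 + 0.0043 + 0.0098 + 0.0205 + 0.0360 + 0.0551 + 0.0785 + 0.1051 + 0.1342 + 0.1748 = 0.6196
G = 1 − 0.6196 = 0.3804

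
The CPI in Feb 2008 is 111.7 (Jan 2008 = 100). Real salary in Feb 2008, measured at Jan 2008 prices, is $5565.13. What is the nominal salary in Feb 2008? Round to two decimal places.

Nominal = Real × (Index/100) = 5565.13 × (111.7/100)
        = 5565.13 × 1.117 = 6216.2502

6216.25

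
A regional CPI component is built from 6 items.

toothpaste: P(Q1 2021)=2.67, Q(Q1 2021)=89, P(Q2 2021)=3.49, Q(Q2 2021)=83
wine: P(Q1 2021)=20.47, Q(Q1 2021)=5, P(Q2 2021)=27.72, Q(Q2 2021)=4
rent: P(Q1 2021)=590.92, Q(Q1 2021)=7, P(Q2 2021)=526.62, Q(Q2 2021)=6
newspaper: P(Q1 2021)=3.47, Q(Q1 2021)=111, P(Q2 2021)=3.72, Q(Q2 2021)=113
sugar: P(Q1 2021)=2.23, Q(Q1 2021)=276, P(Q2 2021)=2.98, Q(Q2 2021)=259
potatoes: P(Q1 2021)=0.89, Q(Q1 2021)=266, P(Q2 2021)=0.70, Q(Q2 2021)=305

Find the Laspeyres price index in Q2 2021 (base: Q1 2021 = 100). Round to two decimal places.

97.26

Laspeyres price index uses base-period quantities as weights.
ΣP(Q2 2021)·Q(Q1 2021) = 3.49×89 + 27.72×5 + 526.62×7 + 3.72×111 + 2.98×276 + 0.70×266 = 310.61 + 138.6 + 3686.34 + 412.92 + 822.48 + 186.2 = 5557.15
ΣP(Q1 2021)·Q(Q1 2021) = 2.67×89 + 20.47×5 + 590.92×7 + 3.47×111 + 2.23×276 + 0.89×266 = 237.63 + 102.35 + 4136.44 + 385.17 + 615.48 + 236.74 = 5713.81
Index = 5557.15 / 5713.81 × 100 = 97.2582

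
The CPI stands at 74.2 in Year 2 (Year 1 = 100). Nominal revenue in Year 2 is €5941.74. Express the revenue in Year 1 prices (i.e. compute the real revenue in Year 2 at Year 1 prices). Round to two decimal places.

8007.74

Real = Nominal ÷ (Index/100) = 5941.74 ÷ (74.2/100)
     = 5941.74 ÷ 0.742 = 8007.7358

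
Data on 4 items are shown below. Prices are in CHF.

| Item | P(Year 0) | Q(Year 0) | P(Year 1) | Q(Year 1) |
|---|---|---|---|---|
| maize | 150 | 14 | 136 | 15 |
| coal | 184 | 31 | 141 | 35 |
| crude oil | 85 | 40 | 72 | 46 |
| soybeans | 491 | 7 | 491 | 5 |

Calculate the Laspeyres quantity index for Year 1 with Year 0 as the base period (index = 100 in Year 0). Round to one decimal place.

102.8

Laspeyres quantity index uses base-period prices as weights.
ΣP(Year 0)·Q(Year 1) = 150×15 + 184×35 + 85×46 + 491×5 = 2250 + 6440 + 3910 + 2455 = 15055
ΣP(Year 0)·Q(Year 0) = 150×14 + 184×31 + 85×40 + 491×7 = 2100 + 5704 + 3400 + 3437 = 14641
Index = 15055 / 14641 × 100 = 102.8277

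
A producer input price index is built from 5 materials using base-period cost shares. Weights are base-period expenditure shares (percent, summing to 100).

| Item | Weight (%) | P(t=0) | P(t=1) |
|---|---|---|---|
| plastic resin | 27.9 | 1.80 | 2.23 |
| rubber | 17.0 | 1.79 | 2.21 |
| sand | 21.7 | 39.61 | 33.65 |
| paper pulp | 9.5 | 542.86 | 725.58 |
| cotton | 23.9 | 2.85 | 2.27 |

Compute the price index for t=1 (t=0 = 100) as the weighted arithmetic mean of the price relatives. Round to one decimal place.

plastic resin: 27.9 × (2.23/1.80) = 27.9 × 1.238889 = 34.5650
rubber: 17.0 × (2.21/1.79) = 17.0 × 1.234637 = 20.9888
sand: 21.7 × (33.65/39.61) = 21.7 × 0.849533 = 18.4349
paper pulp: 9.5 × (725.58/542.86) = 9.5 × 1.336588 = 12.6976
cotton: 23.9 × (2.27/2.85) = 23.9 × 0.796491 = 19.0361
Index = Σ wᵢ·(p₁ᵢ/p₀ᵢ) = 34.5650 + 20.9888 + 18.4349 + 12.6976 + 19.0361 = 105.7224

105.7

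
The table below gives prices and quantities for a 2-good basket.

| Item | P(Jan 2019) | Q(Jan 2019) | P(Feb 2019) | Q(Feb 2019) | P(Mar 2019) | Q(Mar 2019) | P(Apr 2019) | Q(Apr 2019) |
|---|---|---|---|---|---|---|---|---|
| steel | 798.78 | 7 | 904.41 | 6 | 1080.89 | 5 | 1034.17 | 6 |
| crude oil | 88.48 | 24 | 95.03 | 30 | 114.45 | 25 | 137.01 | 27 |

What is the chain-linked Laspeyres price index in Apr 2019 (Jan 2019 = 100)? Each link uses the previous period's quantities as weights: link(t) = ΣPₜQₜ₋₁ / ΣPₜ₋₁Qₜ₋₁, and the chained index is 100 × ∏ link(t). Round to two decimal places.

139.10

Link Jan 2019→Feb 2019:
ΣP(Feb 2019)Q(Jan 2019) = 904.41×7 + 95.03×24 = 6330.87 + 2280.72 = 8611.59
ΣP(Jan 2019)Q(Jan 2019) = 798.78×7 + 88.48×24 = 5591.46 + 2123.52 = 7714.98
link = 8611.59/7714.98 = 1.116217
Link Feb 2019→Mar 2019:
ΣP(Mar 2019)Q(Feb 2019) = 1080.89×6 + 114.45×30 = 6485.34 + 3433.5 = 9918.84
ΣP(Feb 2019)Q(Feb 2019) = 904.41×6 + 95.03×30 = 5426.46 + 2850.9 = 8277.36
link = 9918.84/8277.36 = 1.198310
Link Mar 2019→Apr 2019:
ΣP(Apr 2019)Q(Mar 2019) = 1034.17×5 + 137.01×25 = 5170.85 + 3425.25 = 8596.1
ΣP(Mar 2019)Q(Mar 2019) = 1080.89×5 + 114.45×25 = 5404.45 + 2861.25 = 8265.7
link = 8596.1/8265.7 = 1.039972
Chained index = 100 × 1.116217 × 1.198310 × 1.039972 = 139.1039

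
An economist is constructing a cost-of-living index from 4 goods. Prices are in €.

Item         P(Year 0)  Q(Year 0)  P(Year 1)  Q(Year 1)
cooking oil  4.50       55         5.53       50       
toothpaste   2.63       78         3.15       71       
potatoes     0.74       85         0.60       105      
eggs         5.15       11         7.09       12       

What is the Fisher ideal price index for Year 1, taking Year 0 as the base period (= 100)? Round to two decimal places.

Laspeyres component (base-period weights):
ΣP(Year 1)Q(Year 0) = 5.53×55 + 3.15×78 + 0.60×85 + 7.09×11 = 304.15 + 245.7 + 51 + 77.99 = 678.84
ΣP(Year 0)Q(Year 0) = 4.50×55 + 2.63×78 + 0.74×85 + 5.15×11 = 247.5 + 205.14 + 62.9 + 56.65 = 572.19
L = 678.84 / 572.19 × 100 = 118.6389
Paasche component (current-period weights):
ΣP(Year 1)Q(Year 1) = 5.53×50 + 3.15×71 + 0.60×105 + 7.09×12 = 276.5 + 223.65 + 63 + 85.08 = 648.23
ΣP(Year 0)Q(Year 1) = 4.50×50 + 2.63×71 + 0.74×105 + 5.15×12 = 225 + 186.73 + 77.7 + 61.8 = 551.23
P = 648.23 / 551.23 × 100 = 117.5970
Fisher = √(L × P) = √(118.6389 × 117.5970) = 118.1168

118.12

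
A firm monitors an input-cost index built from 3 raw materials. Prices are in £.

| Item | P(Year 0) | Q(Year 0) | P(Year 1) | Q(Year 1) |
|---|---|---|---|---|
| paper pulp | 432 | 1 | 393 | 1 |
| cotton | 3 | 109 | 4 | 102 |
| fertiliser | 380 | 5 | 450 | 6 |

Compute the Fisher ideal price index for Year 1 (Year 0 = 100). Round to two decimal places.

115.90

Laspeyres component (base-period weights):
ΣP(Year 1)Q(Year 0) = 393×1 + 4×109 + 450×5 = 393 + 436 + 2250 = 3079
ΣP(Year 0)Q(Year 0) = 432×1 + 3×109 + 380×5 = 432 + 327 + 1900 = 2659
L = 3079 / 2659 × 100 = 115.7954
Paasche component (current-period weights):
ΣP(Year 1)Q(Year 1) = 393×1 + 4×102 + 450×6 = 393 + 408 + 2700 = 3501
ΣP(Year 0)Q(Year 1) = 432×1 + 3×102 + 380×6 = 432 + 306 + 2280 = 3018
P = 3501 / 3018 × 100 = 116.0040
Fisher = √(L × P) = √(115.7954 × 116.0040) = 115.8996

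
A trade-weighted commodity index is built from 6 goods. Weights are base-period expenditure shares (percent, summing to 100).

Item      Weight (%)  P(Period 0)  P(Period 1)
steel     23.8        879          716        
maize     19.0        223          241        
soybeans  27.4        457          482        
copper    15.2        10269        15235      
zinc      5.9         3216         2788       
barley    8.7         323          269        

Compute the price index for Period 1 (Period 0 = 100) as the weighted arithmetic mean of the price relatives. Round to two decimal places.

steel: 23.8 × (716/879) = 23.8 × 0.814562 = 19.3866
maize: 19.0 × (241/223) = 19.0 × 1.080717 = 20.5336
soybeans: 27.4 × (482/457) = 27.4 × 1.054705 = 28.8989
copper: 15.2 × (15235/10269) = 15.2 × 1.483591 = 22.5506
zinc: 5.9 × (2788/3216) = 5.9 × 0.866915 = 5.1148
barley: 8.7 × (269/323) = 8.7 × 0.832817 = 7.2455
Index = Σ wᵢ·(p₁ᵢ/p₀ᵢ) = 19.3866 + 20.5336 + 28.8989 + 22.5506 + 5.1148 + 7.2455 = 103.7300

103.73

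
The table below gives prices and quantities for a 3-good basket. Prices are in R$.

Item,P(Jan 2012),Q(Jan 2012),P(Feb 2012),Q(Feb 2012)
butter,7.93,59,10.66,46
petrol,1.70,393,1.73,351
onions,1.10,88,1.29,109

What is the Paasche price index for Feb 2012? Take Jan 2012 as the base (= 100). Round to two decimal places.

114.50

Paasche price index uses current-period quantities as weights.
ΣP(Feb 2012)·Q(Feb 2012) = 10.66×46 + 1.73×351 + 1.29×109 = 490.36 + 607.23 + 140.61 = 1238.2
ΣP(Jan 2012)·Q(Feb 2012) = 7.93×46 + 1.70×351 + 1.10×109 = 364.78 + 596.7 + 119.9 = 1081.38
Index = 1238.2 / 1081.38 × 100 = 114.5018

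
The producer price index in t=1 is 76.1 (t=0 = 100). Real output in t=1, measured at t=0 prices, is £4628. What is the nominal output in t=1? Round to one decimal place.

Nominal = Real × (Index/100) = 4628 × (76.1/100)
        = 4628 × 0.761 = 3521.9080

3521.9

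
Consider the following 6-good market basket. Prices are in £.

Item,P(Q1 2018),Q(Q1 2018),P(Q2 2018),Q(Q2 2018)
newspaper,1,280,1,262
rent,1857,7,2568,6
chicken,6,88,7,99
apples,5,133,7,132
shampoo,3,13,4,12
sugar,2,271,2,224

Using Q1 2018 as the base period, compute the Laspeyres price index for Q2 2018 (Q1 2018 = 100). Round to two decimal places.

Laspeyres price index uses base-period quantities as weights.
ΣP(Q2 2018)·Q(Q1 2018) = 1×280 + 2568×7 + 7×88 + 7×133 + 4×13 + 2×271 = 280 + 17976 + 616 + 931 + 52 + 542 = 20397
ΣP(Q1 2018)·Q(Q1 2018) = 1×280 + 1857×7 + 6×88 + 5×133 + 3×13 + 2×271 = 280 + 12999 + 528 + 665 + 39 + 542 = 15053
Index = 20397 / 15053 × 100 = 135.5012

135.50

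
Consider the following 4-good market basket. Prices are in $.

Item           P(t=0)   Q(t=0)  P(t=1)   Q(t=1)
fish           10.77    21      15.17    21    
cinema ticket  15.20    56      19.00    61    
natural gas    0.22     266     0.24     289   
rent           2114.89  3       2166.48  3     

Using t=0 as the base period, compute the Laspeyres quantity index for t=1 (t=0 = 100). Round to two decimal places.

101.08

Laspeyres quantity index uses base-period prices as weights.
ΣP(t=0)·Q(t=1) = 10.77×21 + 15.20×61 + 0.22×289 + 2114.89×3 = 226.17 + 927.2 + 63.58 + 6344.67 = 7561.62
ΣP(t=0)·Q(t=0) = 10.77×21 + 15.20×56 + 0.22×266 + 2114.89×3 = 226.17 + 851.2 + 58.52 + 6344.67 = 7480.56
Index = 7561.62 / 7480.56 × 100 = 101.0836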